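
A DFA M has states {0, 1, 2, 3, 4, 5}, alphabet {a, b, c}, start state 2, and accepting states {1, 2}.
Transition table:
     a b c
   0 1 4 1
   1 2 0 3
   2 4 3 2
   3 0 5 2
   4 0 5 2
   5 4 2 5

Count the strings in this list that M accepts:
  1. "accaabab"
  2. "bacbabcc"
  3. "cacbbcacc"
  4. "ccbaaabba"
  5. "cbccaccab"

"accaabab": rejected
"bacbabcc": rejected
"cacbbcacc": accepted
"ccbaaabba": rejected
"cbccaccab": rejected

1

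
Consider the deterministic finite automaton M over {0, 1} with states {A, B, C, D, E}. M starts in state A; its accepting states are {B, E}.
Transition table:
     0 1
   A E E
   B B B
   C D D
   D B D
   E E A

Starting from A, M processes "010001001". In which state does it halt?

A --0--> E
E --1--> A
A --0--> E
E --0--> E
E --0--> E
E --1--> A
A --0--> E
E --0--> E
E --1--> A

A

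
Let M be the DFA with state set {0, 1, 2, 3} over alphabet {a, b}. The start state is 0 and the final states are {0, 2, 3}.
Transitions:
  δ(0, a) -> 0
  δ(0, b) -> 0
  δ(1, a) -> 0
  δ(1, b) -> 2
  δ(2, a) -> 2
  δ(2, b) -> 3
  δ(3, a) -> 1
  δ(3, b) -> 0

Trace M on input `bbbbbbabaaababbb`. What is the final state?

0

0 --b--> 0
0 --b--> 0
0 --b--> 0
0 --b--> 0
0 --b--> 0
0 --b--> 0
0 --a--> 0
0 --b--> 0
0 --a--> 0
0 --a--> 0
0 --a--> 0
0 --b--> 0
0 --a--> 0
0 --b--> 0
0 --b--> 0
0 --b--> 0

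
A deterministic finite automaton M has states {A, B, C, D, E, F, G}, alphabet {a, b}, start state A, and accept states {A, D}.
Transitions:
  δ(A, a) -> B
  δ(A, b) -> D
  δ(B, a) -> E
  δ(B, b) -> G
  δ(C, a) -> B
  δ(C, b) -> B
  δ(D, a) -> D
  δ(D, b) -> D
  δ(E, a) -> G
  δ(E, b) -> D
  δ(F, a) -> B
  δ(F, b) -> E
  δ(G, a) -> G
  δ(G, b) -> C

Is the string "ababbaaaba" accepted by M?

A --a--> B
B --b--> G
G --a--> G
G --b--> C
C --b--> B
B --a--> E
E --a--> G
G --a--> G
G --b--> C
C --a--> B
End in state B, which is not an accepting state.

rejected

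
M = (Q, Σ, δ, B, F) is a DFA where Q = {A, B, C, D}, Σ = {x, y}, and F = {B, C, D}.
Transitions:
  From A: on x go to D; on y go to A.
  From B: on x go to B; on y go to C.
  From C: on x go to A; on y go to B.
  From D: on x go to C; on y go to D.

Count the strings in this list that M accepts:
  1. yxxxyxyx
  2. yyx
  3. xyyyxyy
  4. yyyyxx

yxxxyxyx: rejected
yyx: accepted
xyyyxyy: rejected
yyyyxx: accepted

2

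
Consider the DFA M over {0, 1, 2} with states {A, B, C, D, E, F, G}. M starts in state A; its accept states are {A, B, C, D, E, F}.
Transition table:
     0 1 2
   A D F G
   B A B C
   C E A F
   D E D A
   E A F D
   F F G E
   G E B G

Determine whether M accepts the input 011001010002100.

A --0--> D
D --1--> D
D --1--> D
D --0--> E
E --0--> A
A --1--> F
F --0--> F
F --1--> G
G --0--> E
E --0--> A
A --0--> D
D --2--> A
A --1--> F
F --0--> F
F --0--> F
End in state F, which is an accepting state.

accepted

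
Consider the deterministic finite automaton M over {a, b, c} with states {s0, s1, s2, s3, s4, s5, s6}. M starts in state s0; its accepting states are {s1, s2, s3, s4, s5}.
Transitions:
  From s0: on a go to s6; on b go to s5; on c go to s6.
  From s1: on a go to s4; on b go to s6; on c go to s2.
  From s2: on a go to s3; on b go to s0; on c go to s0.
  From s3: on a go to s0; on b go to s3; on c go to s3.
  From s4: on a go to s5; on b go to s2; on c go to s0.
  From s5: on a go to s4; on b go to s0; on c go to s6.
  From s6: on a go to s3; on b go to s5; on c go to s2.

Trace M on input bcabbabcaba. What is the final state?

s0

s0 --b--> s5
s5 --c--> s6
s6 --a--> s3
s3 --b--> s3
s3 --b--> s3
s3 --a--> s0
s0 --b--> s5
s5 --c--> s6
s6 --a--> s3
s3 --b--> s3
s3 --a--> s0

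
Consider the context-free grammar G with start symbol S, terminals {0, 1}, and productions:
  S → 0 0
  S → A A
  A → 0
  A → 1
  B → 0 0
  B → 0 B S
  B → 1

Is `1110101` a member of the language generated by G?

no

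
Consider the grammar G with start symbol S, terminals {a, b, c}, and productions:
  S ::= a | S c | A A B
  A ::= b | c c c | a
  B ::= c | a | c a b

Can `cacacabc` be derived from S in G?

no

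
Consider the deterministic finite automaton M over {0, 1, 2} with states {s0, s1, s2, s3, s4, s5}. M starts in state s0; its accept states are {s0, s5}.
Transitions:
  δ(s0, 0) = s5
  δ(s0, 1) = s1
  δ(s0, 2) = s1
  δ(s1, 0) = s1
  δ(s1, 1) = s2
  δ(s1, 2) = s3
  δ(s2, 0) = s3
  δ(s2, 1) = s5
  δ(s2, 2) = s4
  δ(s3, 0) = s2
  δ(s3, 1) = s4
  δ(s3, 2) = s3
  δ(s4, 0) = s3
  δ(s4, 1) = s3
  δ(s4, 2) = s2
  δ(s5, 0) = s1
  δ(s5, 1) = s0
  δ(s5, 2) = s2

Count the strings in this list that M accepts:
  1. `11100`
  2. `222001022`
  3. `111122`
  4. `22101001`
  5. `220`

1

`11100`: rejected
`222001022`: rejected
`111122`: rejected
`22101001`: accepted
`220`: rejected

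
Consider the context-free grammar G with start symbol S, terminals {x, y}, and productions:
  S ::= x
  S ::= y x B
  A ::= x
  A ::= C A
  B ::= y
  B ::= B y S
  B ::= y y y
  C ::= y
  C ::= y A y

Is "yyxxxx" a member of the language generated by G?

no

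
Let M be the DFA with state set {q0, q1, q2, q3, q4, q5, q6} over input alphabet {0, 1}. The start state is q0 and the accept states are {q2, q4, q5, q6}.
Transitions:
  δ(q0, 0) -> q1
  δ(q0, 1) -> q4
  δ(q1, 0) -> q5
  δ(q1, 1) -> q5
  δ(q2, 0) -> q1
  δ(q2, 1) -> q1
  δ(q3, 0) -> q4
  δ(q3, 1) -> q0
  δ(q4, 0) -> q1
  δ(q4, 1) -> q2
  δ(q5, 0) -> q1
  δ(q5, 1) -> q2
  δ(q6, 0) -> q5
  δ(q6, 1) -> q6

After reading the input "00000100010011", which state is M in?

q1

q0 --0--> q1
q1 --0--> q5
q5 --0--> q1
q1 --0--> q5
q5 --0--> q1
q1 --1--> q5
q5 --0--> q1
q1 --0--> q5
q5 --0--> q1
q1 --1--> q5
q5 --0--> q1
q1 --0--> q5
q5 --1--> q2
q2 --1--> q1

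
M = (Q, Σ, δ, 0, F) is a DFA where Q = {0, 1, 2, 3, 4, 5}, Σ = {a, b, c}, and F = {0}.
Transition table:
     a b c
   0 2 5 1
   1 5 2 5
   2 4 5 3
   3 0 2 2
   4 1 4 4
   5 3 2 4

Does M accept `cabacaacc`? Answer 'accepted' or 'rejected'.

rejected

0 --c--> 1
1 --a--> 5
5 --b--> 2
2 --a--> 4
4 --c--> 4
4 --a--> 1
1 --a--> 5
5 --c--> 4
4 --c--> 4
End in state 4, which is not an accepting state.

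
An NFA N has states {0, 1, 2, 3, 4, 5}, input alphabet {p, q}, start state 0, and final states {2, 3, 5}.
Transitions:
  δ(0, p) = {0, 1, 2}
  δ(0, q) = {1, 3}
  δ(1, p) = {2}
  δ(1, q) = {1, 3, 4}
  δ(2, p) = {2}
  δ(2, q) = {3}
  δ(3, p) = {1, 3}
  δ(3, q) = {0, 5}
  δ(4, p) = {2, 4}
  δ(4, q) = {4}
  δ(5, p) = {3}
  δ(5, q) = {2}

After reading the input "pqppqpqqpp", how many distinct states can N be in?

Start: {0}
read p: {0, 1, 2}
read q: {1, 3, 4}
read p: {1, 2, 3, 4}
read p: {1, 2, 3, 4}
read q: {0, 1, 3, 4, 5}
read p: {0, 1, 2, 3, 4}
read q: {0, 1, 3, 4, 5}
read q: {0, 1, 2, 3, 4, 5}
read p: {0, 1, 2, 3, 4}
read p: {0, 1, 2, 3, 4}
Final reachable set {0, 1, 2, 3, 4} has 5 states.

5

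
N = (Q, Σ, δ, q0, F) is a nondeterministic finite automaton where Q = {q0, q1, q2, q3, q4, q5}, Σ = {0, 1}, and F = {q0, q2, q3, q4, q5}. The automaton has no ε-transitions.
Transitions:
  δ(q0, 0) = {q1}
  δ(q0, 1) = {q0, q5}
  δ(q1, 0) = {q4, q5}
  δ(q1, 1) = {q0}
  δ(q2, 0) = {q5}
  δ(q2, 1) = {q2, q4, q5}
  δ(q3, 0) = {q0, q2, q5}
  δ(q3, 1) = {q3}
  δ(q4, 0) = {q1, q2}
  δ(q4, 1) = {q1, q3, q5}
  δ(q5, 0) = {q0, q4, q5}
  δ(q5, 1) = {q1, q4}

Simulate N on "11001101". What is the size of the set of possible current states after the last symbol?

Start: {q0}
read 1: {q0, q5}
read 1: {q0, q1, q4, q5}
read 0: {q0, q1, q2, q4, q5}
read 0: {q0, q1, q2, q4, q5}
read 1: {q0, q1, q2, q3, q4, q5}
read 1: {q0, q1, q2, q3, q4, q5}
read 0: {q0, q1, q2, q4, q5}
read 1: {q0, q1, q2, q3, q4, q5}
Final reachable set {q0, q1, q2, q3, q4, q5} has 6 states.

6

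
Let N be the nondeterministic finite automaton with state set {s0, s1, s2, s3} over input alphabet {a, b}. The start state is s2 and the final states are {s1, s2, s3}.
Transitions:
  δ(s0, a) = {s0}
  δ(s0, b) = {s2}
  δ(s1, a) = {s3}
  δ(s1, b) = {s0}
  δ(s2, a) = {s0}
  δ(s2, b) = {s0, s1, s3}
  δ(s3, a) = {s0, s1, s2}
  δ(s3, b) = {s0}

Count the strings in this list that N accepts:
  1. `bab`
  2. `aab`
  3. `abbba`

`bab`: accepted
`aab`: accepted
`abbba`: rejected

2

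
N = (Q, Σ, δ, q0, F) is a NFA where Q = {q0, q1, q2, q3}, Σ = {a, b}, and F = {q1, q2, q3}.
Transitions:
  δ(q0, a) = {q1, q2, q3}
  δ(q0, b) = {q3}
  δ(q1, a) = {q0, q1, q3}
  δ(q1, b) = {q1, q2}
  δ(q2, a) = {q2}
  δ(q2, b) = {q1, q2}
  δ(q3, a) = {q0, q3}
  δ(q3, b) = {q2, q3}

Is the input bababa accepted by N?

Start: {q0}
read b: {q3}
read a: {q0, q3}
read b: {q2, q3}
read a: {q0, q2, q3}
read b: {q1, q2, q3}
read a: {q0, q1, q2, q3}
Reachable ∩ accepting = {q1, q2, q3} — nonempty.

accepted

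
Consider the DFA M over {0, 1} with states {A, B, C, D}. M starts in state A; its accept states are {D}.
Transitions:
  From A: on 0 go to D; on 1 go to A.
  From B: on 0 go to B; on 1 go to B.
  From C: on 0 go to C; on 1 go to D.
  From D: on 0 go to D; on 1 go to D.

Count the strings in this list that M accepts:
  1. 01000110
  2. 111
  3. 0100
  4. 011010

3

01000110: accepted
111: rejected
0100: accepted
011010: accepted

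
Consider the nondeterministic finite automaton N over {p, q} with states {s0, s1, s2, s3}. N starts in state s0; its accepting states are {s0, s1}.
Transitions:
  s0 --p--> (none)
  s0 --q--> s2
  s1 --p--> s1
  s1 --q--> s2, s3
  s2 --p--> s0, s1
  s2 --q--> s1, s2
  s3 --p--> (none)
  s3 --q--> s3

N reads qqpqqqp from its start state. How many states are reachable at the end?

2

Start: {s0}
read q: {s2}
read q: {s1, s2}
read p: {s0, s1}
read q: {s2, s3}
read q: {s1, s2, s3}
read q: {s1, s2, s3}
read p: {s0, s1}
Final reachable set {s0, s1} has 2 states.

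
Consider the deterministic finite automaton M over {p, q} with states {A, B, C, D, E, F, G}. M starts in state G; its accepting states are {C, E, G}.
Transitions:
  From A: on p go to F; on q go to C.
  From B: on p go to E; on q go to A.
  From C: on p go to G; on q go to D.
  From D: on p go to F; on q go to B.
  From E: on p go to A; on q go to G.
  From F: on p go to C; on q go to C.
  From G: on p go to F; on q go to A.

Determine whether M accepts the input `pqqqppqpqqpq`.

G --p--> F
F --q--> C
C --q--> D
D --q--> B
B --p--> E
E --p--> A
A --q--> C
C --p--> G
G --q--> A
A --q--> C
C --p--> G
G --q--> A
End in state A, which is not an accepting state.

rejected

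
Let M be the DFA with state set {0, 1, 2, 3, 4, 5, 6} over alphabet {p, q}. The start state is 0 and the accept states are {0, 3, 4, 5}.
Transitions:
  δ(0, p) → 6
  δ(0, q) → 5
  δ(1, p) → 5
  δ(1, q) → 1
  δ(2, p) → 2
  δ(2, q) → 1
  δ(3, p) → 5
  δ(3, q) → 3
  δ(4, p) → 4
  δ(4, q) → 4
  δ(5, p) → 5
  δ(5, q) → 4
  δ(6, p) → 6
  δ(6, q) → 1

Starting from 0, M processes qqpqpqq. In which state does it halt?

0 --q--> 5
5 --q--> 4
4 --p--> 4
4 --q--> 4
4 --p--> 4
4 --q--> 4
4 --q--> 4

4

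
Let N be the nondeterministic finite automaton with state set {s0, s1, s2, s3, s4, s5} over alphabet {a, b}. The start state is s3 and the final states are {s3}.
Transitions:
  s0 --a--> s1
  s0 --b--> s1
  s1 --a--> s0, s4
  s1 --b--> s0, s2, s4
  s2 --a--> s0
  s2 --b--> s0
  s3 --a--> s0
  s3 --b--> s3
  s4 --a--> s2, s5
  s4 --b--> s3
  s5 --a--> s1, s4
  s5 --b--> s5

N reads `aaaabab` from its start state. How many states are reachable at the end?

6

Start: {s3}
read a: {s0}
read a: {s1}
read a: {s0, s4}
read a: {s1, s2, s5}
read b: {s0, s2, s4, s5}
read a: {s0, s1, s2, s4, s5}
read b: {s0, s1, s2, s3, s4, s5}
Final reachable set {s0, s1, s2, s3, s4, s5} has 6 states.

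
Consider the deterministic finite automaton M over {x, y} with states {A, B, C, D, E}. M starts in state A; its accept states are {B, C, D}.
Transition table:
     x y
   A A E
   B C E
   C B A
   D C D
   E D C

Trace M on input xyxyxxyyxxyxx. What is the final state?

A

A --x--> A
A --y--> E
E --x--> D
D --y--> D
D --x--> C
C --x--> B
B --y--> E
E --y--> C
C --x--> B
B --x--> C
C --y--> A
A --x--> A
A --x--> A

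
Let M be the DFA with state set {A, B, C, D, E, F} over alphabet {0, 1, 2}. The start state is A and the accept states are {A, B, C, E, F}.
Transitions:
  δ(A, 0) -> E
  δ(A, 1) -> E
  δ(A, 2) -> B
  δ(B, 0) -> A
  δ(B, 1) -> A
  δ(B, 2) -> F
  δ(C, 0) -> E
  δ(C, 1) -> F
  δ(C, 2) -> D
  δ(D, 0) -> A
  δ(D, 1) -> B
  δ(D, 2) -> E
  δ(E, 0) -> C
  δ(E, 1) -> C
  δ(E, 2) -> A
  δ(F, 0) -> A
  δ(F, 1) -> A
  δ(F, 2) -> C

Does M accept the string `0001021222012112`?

A --0--> E
E --0--> C
C --0--> E
E --1--> C
C --0--> E
E --2--> A
A --1--> E
E --2--> A
A --2--> B
B --2--> F
F --0--> A
A --1--> E
E --2--> A
A --1--> E
E --1--> C
C --2--> D
End in state D, which is not an accepting state.

rejected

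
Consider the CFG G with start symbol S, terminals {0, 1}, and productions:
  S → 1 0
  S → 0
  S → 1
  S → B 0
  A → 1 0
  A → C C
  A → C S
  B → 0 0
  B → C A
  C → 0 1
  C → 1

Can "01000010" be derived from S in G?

no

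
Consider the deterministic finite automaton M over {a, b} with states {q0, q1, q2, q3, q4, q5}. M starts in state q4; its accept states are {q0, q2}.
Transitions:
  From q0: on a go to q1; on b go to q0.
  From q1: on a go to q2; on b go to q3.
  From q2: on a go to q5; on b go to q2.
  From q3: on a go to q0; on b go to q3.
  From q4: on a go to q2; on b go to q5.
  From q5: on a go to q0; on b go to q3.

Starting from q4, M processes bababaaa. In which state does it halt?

q2

q4 --b--> q5
q5 --a--> q0
q0 --b--> q0
q0 --a--> q1
q1 --b--> q3
q3 --a--> q0
q0 --a--> q1
q1 --a--> q2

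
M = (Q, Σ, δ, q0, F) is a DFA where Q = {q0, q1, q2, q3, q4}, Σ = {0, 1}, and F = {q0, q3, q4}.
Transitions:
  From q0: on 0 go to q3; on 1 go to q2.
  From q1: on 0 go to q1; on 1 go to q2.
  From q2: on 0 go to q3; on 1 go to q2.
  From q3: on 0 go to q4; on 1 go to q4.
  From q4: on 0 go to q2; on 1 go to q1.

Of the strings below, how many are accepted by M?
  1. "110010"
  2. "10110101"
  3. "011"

"110010": rejected
"10110101": accepted
"011": rejected

1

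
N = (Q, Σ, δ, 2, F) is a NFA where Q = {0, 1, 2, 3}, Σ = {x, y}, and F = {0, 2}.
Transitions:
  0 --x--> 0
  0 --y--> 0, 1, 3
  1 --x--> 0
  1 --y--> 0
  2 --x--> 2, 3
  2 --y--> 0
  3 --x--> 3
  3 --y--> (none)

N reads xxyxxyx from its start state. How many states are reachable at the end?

Start: {2}
read x: {2, 3}
read x: {2, 3}
read y: {0}
read x: {0}
read x: {0}
read y: {0, 1, 3}
read x: {0, 3}
Final reachable set {0, 3} has 2 states.

2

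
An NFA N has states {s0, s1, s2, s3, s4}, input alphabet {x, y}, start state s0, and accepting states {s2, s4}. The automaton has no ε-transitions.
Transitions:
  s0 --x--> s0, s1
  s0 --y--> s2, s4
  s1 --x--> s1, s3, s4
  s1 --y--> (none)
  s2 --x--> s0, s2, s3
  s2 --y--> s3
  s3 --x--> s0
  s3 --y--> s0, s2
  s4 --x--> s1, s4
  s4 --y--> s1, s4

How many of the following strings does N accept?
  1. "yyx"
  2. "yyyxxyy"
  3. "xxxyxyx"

"yyx": accepted
"yyyxxyy": accepted
"xxxyxyx": accepted

3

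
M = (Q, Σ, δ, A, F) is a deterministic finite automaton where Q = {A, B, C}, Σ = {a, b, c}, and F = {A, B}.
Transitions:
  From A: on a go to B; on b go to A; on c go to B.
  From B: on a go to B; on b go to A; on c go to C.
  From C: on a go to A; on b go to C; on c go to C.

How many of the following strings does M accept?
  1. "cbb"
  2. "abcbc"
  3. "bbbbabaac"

"cbb": accepted
"abcbc": accepted
"bbbbabaac": rejected

2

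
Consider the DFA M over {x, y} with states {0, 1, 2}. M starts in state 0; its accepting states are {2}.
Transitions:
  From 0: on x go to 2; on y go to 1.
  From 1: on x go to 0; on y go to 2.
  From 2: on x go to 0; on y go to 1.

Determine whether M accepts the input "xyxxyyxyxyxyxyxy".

0 --x--> 2
2 --y--> 1
1 --x--> 0
0 --x--> 2
2 --y--> 1
1 --y--> 2
2 --x--> 0
0 --y--> 1
1 --x--> 0
0 --y--> 1
1 --x--> 0
0 --y--> 1
1 --x--> 0
0 --y--> 1
1 --x--> 0
0 --y--> 1
End in state 1, which is not an accepting state.

rejected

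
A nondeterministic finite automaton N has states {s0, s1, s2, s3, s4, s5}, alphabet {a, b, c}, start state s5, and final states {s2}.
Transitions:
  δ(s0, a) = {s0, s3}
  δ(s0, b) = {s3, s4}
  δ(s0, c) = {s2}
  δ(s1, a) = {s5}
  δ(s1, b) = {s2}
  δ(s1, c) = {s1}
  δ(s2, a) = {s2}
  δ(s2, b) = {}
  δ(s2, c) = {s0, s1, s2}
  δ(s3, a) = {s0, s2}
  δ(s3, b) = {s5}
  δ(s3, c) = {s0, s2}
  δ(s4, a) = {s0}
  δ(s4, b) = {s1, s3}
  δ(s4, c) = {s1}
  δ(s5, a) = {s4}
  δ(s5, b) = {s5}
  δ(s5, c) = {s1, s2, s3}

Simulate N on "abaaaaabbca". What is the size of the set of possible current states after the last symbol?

4

Start: {s5}
read a: {s4}
read b: {s1, s3}
read a: {s0, s2, s5}
read a: {s0, s2, s3, s4}
read a: {s0, s2, s3}
read a: {s0, s2, s3}
read a: {s0, s2, s3}
read b: {s3, s4, s5}
read b: {s1, s3, s5}
read c: {s0, s1, s2, s3}
read a: {s0, s2, s3, s5}
Final reachable set {s0, s2, s3, s5} has 4 states.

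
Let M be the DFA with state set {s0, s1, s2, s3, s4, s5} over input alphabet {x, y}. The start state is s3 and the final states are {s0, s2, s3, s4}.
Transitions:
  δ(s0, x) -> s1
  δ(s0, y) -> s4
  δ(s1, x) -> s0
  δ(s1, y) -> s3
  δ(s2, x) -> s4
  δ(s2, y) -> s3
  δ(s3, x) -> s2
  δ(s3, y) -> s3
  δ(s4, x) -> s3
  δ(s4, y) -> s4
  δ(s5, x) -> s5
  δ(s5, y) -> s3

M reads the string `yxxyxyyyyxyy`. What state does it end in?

s3

s3 --y--> s3
s3 --x--> s2
s2 --x--> s4
s4 --y--> s4
s4 --x--> s3
s3 --y--> s3
s3 --y--> s3
s3 --y--> s3
s3 --y--> s3
s3 --x--> s2
s2 --y--> s3
s3 --y--> s3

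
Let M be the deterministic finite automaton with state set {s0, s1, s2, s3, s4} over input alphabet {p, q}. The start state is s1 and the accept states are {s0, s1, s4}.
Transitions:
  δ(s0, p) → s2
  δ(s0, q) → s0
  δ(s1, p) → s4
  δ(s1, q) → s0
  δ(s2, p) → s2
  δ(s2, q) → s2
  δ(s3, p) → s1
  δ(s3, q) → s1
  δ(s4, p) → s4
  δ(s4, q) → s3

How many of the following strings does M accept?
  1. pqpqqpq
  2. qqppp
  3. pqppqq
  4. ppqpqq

pqpqqpq: rejected
qqppp: rejected
pqppqq: accepted
ppqpqq: accepted

2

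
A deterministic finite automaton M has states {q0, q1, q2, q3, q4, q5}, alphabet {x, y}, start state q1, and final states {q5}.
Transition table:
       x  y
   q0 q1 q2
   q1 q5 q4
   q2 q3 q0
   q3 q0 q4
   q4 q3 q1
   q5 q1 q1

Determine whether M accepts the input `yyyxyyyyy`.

rejected

q1 --y--> q4
q4 --y--> q1
q1 --y--> q4
q4 --x--> q3
q3 --y--> q4
q4 --y--> q1
q1 --y--> q4
q4 --y--> q1
q1 --y--> q4
End in state q4, which is not an accepting state.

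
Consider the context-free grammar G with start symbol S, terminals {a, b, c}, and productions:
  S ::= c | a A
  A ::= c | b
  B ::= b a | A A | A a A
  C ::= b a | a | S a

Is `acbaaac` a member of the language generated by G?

no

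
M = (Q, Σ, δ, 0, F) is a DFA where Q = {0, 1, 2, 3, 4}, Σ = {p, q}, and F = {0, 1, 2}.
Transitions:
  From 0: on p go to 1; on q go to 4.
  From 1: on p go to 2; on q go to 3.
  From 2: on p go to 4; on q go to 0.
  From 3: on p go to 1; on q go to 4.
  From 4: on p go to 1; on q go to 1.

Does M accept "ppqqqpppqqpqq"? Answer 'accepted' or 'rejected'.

0 --p--> 1
1 --p--> 2
2 --q--> 0
0 --q--> 4
4 --q--> 1
1 --p--> 2
2 --p--> 4
4 --p--> 1
1 --q--> 3
3 --q--> 4
4 --p--> 1
1 --q--> 3
3 --q--> 4
End in state 4, which is not an accepting state.

rejected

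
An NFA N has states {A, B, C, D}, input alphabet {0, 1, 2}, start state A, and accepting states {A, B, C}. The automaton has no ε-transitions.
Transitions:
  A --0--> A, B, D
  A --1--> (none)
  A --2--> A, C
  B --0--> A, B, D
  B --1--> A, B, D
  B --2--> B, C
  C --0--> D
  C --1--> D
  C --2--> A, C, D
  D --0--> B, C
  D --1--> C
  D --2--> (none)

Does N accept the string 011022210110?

accepted

Start: {A}
read 0: {A, B, D}
read 1: {A, B, C, D}
read 1: {A, B, C, D}
read 0: {A, B, C, D}
read 2: {A, B, C, D}
read 2: {A, B, C, D}
read 2: {A, B, C, D}
read 1: {A, B, C, D}
read 0: {A, B, C, D}
read 1: {A, B, C, D}
read 1: {A, B, C, D}
read 0: {A, B, C, D}
Reachable ∩ accepting = {A, B, C} — nonempty.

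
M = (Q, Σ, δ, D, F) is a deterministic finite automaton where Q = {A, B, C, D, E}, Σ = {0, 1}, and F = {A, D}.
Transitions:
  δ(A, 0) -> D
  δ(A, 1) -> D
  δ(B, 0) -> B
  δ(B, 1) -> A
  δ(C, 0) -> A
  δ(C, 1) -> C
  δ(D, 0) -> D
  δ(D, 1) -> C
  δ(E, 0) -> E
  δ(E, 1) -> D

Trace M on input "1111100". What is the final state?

D

D --1--> C
C --1--> C
C --1--> C
C --1--> C
C --1--> C
C --0--> A
A --0--> D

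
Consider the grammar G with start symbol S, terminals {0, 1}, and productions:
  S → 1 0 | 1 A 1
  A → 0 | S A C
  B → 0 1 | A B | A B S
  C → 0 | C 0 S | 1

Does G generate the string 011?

no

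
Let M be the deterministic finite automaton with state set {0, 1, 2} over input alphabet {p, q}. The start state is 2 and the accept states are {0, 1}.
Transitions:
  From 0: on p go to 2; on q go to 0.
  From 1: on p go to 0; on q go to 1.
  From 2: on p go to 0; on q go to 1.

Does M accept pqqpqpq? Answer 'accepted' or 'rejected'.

2 --p--> 0
0 --q--> 0
0 --q--> 0
0 --p--> 2
2 --q--> 1
1 --p--> 0
0 --q--> 0
End in state 0, which is an accepting state.

accepted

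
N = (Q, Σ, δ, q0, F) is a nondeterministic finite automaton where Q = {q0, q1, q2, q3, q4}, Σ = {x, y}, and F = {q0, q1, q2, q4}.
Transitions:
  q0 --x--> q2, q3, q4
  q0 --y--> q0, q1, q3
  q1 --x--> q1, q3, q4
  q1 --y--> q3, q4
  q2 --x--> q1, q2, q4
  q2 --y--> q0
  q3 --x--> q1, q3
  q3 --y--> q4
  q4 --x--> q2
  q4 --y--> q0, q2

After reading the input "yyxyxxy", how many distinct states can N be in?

Start: {q0}
read y: {q0, q1, q3}
read y: {q0, q1, q3, q4}
read x: {q1, q2, q3, q4}
read y: {q0, q2, q3, q4}
read x: {q1, q2, q3, q4}
read x: {q1, q2, q3, q4}
read y: {q0, q2, q3, q4}
Final reachable set {q0, q2, q3, q4} has 4 states.

4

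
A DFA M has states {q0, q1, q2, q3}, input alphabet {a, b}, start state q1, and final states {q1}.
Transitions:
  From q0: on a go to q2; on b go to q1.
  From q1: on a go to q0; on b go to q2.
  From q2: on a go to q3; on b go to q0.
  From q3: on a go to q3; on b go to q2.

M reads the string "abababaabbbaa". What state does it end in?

q3

q1 --a--> q0
q0 --b--> q1
q1 --a--> q0
q0 --b--> q1
q1 --a--> q0
q0 --b--> q1
q1 --a--> q0
q0 --a--> q2
q2 --b--> q0
q0 --b--> q1
q1 --b--> q2
q2 --a--> q3
q3 --a--> q3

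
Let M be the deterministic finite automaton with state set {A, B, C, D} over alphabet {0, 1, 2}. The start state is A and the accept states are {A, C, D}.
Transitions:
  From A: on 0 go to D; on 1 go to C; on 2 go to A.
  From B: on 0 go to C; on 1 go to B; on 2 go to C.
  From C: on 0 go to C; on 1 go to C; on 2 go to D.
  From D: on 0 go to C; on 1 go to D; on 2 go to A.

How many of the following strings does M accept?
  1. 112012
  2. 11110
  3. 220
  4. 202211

112012: accepted
11110: accepted
220: accepted
202211: accepted

4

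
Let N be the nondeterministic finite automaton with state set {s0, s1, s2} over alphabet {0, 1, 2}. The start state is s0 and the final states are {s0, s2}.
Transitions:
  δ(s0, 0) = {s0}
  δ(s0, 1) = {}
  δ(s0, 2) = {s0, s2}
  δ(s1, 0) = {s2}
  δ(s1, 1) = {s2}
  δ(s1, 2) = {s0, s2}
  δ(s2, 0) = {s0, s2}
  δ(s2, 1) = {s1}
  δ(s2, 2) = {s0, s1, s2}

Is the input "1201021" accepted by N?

rejected

Start: {s0}
read 1: {}
The reachable set is empty and stays empty for the remaining 6 symbols.
Reachable ∩ accepting = {} — empty.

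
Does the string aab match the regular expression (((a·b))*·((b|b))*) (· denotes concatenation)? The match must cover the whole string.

no

No split of aab into u·v has ((a·b))* matching u and ((b|b))* matching v.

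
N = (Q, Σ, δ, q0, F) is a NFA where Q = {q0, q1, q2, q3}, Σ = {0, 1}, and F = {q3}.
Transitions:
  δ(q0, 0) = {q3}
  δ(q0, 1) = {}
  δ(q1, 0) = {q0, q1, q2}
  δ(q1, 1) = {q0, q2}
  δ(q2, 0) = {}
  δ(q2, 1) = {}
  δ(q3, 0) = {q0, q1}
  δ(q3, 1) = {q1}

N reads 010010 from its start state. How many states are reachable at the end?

Start: {q0}
read 0: {q3}
read 1: {q1}
read 0: {q0, q1, q2}
read 0: {q0, q1, q2, q3}
read 1: {q0, q1, q2}
read 0: {q0, q1, q2, q3}
Final reachable set {q0, q1, q2, q3} has 4 states.

4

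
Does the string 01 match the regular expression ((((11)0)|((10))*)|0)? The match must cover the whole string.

no

Neither (((11)0)|((10))*) nor 0 matches 01.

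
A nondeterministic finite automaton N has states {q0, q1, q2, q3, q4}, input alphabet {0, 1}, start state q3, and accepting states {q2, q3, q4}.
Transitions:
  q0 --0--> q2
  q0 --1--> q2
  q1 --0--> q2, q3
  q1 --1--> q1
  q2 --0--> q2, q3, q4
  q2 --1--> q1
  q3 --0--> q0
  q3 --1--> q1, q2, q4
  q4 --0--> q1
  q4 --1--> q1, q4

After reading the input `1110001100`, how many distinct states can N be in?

Start: {q3}
read 1: {q1, q2, q4}
read 1: {q1, q4}
read 1: {q1, q4}
read 0: {q1, q2, q3}
read 0: {q0, q2, q3, q4}
read 0: {q0, q1, q2, q3, q4}
read 1: {q1, q2, q4}
read 1: {q1, q4}
read 0: {q1, q2, q3}
read 0: {q0, q2, q3, q4}
Final reachable set {q0, q2, q3, q4} has 4 states.

4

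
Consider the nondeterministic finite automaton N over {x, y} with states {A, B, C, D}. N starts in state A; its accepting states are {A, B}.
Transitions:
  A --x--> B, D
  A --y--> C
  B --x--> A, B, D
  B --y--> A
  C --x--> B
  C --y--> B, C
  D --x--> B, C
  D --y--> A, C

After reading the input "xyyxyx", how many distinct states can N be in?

Start: {A}
read x: {B, D}
read y: {A, C}
read y: {B, C}
read x: {A, B, D}
read y: {A, C}
read x: {B, D}
Final reachable set {B, D} has 2 states.

2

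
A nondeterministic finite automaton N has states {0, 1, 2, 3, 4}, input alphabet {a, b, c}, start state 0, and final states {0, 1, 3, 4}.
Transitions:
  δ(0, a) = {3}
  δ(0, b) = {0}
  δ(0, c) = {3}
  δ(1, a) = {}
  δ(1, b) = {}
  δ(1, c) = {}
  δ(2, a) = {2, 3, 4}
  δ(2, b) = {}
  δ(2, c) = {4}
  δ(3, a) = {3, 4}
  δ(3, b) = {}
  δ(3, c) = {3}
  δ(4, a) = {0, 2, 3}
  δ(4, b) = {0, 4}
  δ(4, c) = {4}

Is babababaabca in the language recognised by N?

Start: {0}
read b: {0}
read a: {3}
read b: {}
The reachable set is empty and stays empty for the remaining 9 symbols.
Reachable ∩ accepting = {} — empty.

rejected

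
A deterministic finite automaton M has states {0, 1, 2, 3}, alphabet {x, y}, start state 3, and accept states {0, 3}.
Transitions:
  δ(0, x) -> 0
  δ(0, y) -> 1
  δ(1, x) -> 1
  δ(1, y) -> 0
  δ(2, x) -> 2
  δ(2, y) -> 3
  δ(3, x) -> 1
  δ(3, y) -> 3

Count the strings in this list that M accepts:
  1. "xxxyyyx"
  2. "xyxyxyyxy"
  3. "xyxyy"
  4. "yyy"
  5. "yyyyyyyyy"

"xxxyyyx": accepted
"xyxyxyyxy": accepted
"xyxyy": accepted
"yyy": accepted
"yyyyyyyyy": accepted

5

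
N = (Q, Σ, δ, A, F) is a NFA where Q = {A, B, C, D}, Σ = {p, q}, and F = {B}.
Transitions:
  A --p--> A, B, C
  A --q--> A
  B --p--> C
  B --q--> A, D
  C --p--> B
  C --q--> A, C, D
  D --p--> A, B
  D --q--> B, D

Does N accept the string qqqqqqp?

Start: {A}
read q: {A}
read q: {A}
read q: {A}
read q: {A}
read q: {A}
read q: {A}
read p: {A, B, C}
Reachable ∩ accepting = {B} — nonempty.

accepted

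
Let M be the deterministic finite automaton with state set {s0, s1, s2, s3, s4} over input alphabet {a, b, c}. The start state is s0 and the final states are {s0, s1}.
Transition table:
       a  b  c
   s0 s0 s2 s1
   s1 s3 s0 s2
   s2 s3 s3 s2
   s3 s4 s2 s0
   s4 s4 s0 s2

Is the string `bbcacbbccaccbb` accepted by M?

rejected

s0 --b--> s2
s2 --b--> s3
s3 --c--> s0
s0 --a--> s0
s0 --c--> s1
s1 --b--> s0
s0 --b--> s2
s2 --c--> s2
s2 --c--> s2
s2 --a--> s3
s3 --c--> s0
s0 --c--> s1
s1 --b--> s0
s0 --b--> s2
End in state s2, which is not an accepting state.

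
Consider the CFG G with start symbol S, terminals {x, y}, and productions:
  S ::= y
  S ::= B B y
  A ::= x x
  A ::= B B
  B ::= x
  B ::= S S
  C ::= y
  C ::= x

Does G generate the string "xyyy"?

S ⇒ BBy ⇒ xBy ⇒ xSSy ⇒ xySy ⇒ xyyy

yes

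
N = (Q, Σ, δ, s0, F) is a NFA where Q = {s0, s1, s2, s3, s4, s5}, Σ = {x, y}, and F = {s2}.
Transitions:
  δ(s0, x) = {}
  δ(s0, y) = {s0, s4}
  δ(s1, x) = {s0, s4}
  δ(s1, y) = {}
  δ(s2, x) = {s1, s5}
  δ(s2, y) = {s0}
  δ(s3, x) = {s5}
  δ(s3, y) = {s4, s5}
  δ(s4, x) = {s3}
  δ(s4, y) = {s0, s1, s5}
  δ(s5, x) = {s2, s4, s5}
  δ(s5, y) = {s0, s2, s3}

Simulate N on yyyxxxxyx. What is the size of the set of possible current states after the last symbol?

6

Start: {s0}
read y: {s0, s4}
read y: {s0, s1, s4, s5}
read y: {s0, s1, s2, s3, s4, s5}
read x: {s0, s1, s2, s3, s4, s5}
read x: {s0, s1, s2, s3, s4, s5}
read x: {s0, s1, s2, s3, s4, s5}
read x: {s0, s1, s2, s3, s4, s5}
read y: {s0, s1, s2, s3, s4, s5}
read x: {s0, s1, s2, s3, s4, s5}
Final reachable set {s0, s1, s2, s3, s4, s5} has 6 states.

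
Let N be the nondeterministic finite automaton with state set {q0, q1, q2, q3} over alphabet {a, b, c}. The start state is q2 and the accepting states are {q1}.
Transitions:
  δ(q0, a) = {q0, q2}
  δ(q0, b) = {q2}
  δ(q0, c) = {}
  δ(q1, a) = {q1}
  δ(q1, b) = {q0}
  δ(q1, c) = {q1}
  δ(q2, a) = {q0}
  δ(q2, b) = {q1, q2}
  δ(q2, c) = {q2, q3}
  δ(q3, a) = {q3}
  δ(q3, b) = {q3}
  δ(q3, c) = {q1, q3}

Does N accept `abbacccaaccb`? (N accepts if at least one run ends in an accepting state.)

rejected

Start: {q2}
read a: {q0}
read b: {q2}
read b: {q1, q2}
read a: {q0, q1}
read c: {q1}
read c: {q1}
read c: {q1}
read a: {q1}
read a: {q1}
read c: {q1}
read c: {q1}
read b: {q0}
Reachable ∩ accepting = {} — empty.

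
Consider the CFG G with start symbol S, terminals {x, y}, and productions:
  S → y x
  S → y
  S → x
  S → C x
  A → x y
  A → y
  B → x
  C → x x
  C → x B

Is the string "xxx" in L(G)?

S ⇒ Cx ⇒ xBx ⇒ xxx

yes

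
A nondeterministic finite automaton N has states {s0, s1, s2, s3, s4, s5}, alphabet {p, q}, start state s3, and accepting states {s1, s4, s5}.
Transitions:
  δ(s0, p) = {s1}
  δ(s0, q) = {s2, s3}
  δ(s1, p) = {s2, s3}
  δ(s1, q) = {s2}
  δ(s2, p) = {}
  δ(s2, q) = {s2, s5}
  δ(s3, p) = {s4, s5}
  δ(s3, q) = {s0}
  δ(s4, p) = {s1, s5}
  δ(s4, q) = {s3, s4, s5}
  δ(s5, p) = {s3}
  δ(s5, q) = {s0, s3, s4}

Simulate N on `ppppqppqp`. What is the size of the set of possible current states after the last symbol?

Start: {s3}
read p: {s4, s5}
read p: {s1, s3, s5}
read p: {s2, s3, s4, s5}
read p: {s1, s3, s4, s5}
read q: {s0, s2, s3, s4, s5}
read p: {s1, s3, s4, s5}
read p: {s1, s2, s3, s4, s5}
read q: {s0, s2, s3, s4, s5}
read p: {s1, s3, s4, s5}
Final reachable set {s1, s3, s4, s5} has 4 states.

4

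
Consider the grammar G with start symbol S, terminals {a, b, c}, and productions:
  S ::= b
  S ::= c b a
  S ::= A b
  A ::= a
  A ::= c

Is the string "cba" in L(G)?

yes

S ⇒ cba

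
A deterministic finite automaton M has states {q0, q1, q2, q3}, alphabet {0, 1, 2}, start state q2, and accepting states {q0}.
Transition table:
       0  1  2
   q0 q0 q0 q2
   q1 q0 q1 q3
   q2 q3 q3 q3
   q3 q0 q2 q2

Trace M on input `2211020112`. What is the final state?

q2

q2 --2--> q3
q3 --2--> q2
q2 --1--> q3
q3 --1--> q2
q2 --0--> q3
q3 --2--> q2
q2 --0--> q3
q3 --1--> q2
q2 --1--> q3
q3 --2--> q2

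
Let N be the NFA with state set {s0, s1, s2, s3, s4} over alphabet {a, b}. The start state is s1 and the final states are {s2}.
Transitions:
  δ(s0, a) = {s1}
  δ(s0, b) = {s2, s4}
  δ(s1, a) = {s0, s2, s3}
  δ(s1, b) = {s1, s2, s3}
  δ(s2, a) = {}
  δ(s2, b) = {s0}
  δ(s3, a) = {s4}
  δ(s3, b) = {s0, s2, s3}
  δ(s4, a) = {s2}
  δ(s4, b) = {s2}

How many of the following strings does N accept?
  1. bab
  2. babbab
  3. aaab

3

bab: accepted
babbab: accepted
aaab: accepted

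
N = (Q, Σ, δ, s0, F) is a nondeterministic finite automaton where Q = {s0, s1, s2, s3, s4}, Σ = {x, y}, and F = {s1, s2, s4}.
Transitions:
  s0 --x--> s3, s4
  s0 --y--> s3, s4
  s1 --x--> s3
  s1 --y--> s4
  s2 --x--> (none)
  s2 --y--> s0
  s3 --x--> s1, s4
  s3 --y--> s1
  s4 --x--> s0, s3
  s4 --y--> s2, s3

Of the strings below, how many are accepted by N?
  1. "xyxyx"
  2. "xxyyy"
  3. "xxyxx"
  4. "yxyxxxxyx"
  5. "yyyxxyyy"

"xyxyx": accepted
"xxyyy": accepted
"xxyxx": accepted
"yxyxxxxyx": accepted
"yyyxxyyy": accepted

5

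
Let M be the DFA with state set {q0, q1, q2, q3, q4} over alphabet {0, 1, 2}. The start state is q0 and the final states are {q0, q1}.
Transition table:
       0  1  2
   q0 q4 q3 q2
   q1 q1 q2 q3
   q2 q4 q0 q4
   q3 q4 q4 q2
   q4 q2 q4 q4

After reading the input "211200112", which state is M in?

q0 --2--> q2
q2 --1--> q0
q0 --1--> q3
q3 --2--> q2
q2 --0--> q4
q4 --0--> q2
q2 --1--> q0
q0 --1--> q3
q3 --2--> q2

q2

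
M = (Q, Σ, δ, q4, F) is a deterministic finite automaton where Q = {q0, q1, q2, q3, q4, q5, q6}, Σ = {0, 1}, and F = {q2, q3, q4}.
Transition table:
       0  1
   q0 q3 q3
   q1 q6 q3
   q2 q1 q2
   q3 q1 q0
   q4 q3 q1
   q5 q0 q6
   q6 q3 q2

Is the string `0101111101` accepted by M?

q4 --0--> q3
q3 --1--> q0
q0 --0--> q3
q3 --1--> q0
q0 --1--> q3
q3 --1--> q0
q0 --1--> q3
q3 --1--> q0
q0 --0--> q3
q3 --1--> q0
End in state q0, which is not an accepting state.

rejected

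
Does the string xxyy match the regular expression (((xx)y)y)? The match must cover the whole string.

yes

Split as xxy·y: ((xx)y) matches xxy and y matches y.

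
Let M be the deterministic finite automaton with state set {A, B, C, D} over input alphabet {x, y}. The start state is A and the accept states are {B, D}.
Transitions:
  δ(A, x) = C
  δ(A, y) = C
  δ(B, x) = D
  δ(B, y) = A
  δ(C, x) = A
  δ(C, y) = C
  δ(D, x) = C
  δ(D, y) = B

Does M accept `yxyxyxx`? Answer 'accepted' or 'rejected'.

A --y--> C
C --x--> A
A --y--> C
C --x--> A
A --y--> C
C --x--> A
A --x--> C
End in state C, which is not an accepting state.

rejected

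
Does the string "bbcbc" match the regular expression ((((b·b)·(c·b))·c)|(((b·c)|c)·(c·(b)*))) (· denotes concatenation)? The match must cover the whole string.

yes

The left alternative (((b·b)·(c·b))·c) matches bbcbc.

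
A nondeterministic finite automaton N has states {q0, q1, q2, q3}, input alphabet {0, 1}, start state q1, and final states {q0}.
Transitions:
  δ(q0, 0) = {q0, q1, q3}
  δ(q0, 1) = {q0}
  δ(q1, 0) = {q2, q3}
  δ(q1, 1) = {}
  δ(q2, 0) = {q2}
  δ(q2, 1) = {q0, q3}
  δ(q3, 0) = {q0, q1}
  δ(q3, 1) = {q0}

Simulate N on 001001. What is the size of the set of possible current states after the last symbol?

2

Start: {q1}
read 0: {q2, q3}
read 0: {q0, q1, q2}
read 1: {q0, q3}
read 0: {q0, q1, q3}
read 0: {q0, q1, q2, q3}
read 1: {q0, q3}
Final reachable set {q0, q3} has 2 states.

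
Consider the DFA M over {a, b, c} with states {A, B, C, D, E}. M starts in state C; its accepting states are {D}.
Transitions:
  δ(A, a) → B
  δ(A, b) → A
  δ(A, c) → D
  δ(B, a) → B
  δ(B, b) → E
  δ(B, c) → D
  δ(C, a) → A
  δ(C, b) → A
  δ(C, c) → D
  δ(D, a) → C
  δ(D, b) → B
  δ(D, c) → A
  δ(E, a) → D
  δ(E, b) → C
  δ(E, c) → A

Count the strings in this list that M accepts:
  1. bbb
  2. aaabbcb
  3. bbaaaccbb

0

bbb: rejected
aaabbcb: rejected
bbaaaccbb: rejected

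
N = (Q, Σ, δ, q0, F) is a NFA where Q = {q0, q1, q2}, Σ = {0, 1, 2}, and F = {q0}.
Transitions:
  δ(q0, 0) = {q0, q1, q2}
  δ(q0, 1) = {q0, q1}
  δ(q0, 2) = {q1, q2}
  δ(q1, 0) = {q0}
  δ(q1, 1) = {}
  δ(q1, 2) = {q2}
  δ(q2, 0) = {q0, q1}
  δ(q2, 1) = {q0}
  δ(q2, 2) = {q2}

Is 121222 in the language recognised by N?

Start: {q0}
read 1: {q0, q1}
read 2: {q1, q2}
read 1: {q0}
read 2: {q1, q2}
read 2: {q2}
read 2: {q2}
Reachable ∩ accepting = {} — empty.

rejected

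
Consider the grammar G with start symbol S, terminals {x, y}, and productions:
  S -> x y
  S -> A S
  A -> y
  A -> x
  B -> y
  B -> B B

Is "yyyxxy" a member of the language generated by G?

S ⇒ AS ⇒ yS ⇒ yAS ⇒ yyS ⇒ yyAS ⇒ yyyS ⇒ yyyAS ⇒ yyyxS ⇒ yyyxxy

yes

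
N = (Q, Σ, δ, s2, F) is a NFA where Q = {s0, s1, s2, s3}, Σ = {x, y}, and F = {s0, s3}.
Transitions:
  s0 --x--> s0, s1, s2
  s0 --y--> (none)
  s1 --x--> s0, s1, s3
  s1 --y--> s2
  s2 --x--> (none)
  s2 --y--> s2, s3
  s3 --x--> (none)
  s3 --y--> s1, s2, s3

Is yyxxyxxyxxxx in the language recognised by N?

Start: {s2}
read y: {s2, s3}
read y: {s1, s2, s3}
read x: {s0, s1, s3}
read x: {s0, s1, s2, s3}
read y: {s1, s2, s3}
read x: {s0, s1, s3}
read x: {s0, s1, s2, s3}
read y: {s1, s2, s3}
read x: {s0, s1, s3}
read x: {s0, s1, s2, s3}
read x: {s0, s1, s2, s3}
read x: {s0, s1, s2, s3}
Reachable ∩ accepting = {s0, s3} — nonempty.

accepted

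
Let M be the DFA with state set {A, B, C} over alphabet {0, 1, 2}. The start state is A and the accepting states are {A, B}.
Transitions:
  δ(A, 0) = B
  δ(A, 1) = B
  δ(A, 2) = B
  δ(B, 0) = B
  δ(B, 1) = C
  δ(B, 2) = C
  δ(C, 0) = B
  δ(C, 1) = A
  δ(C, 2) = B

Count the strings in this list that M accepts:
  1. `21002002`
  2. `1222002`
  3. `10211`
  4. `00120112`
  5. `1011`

3

`21002002`: rejected
`1222002`: rejected
`10211`: accepted
`00120112`: accepted
`1011`: accepted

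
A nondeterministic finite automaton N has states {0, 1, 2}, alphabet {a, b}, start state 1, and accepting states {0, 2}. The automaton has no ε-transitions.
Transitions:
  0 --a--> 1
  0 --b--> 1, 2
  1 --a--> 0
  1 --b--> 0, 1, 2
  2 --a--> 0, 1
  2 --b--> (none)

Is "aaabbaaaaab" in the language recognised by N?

accepted

Start: {1}
read a: {0}
read a: {1}
read a: {0}
read b: {1, 2}
read b: {0, 1, 2}
read a: {0, 1}
read a: {0, 1}
read a: {0, 1}
read a: {0, 1}
read a: {0, 1}
read b: {0, 1, 2}
Reachable ∩ accepting = {0, 2} — nonempty.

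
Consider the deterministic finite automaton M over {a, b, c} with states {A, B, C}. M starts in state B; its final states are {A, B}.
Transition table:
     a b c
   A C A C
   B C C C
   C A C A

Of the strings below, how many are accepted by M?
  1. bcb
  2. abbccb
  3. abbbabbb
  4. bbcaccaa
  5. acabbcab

bcb: accepted
abbccb: rejected
abbbabbb: accepted
bbcaccaa: rejected
acabbcab: rejected

2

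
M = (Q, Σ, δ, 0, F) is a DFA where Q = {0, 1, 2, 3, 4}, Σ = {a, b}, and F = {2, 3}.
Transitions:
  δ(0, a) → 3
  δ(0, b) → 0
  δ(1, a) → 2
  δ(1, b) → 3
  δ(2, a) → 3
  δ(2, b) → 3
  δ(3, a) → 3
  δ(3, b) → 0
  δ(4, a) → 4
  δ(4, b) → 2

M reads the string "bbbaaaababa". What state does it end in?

0 --b--> 0
0 --b--> 0
0 --b--> 0
0 --a--> 3
3 --a--> 3
3 --a--> 3
3 --a--> 3
3 --b--> 0
0 --a--> 3
3 --b--> 0
0 --a--> 3

3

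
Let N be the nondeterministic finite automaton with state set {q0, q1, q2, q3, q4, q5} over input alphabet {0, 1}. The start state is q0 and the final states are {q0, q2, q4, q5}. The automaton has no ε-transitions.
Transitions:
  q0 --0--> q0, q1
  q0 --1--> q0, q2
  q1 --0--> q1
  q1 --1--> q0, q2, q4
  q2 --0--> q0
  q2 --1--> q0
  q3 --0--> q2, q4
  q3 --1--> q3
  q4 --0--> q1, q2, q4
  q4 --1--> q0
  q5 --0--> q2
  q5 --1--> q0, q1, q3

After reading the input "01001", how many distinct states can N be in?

3

Start: {q0}
read 0: {q0, q1}
read 1: {q0, q2, q4}
read 0: {q0, q1, q2, q4}
read 0: {q0, q1, q2, q4}
read 1: {q0, q2, q4}
Final reachable set {q0, q2, q4} has 3 states.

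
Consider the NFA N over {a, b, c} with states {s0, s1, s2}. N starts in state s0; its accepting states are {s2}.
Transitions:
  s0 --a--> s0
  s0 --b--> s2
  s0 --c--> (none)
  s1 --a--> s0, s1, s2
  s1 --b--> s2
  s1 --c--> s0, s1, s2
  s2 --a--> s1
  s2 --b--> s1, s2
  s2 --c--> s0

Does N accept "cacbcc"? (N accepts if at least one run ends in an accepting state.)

rejected

Start: {s0}
read c: {}
The reachable set is empty and stays empty for the remaining 5 symbols.
Reachable ∩ accepting = {} — empty.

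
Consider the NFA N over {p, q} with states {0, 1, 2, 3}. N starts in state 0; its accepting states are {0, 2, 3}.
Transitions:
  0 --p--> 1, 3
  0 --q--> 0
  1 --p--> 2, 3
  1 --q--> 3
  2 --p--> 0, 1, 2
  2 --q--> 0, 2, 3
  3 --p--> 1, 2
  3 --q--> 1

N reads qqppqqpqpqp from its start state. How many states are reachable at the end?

4

Start: {0}
read q: {0}
read q: {0}
read p: {1, 3}
read p: {1, 2, 3}
read q: {0, 1, 2, 3}
read q: {0, 1, 2, 3}
read p: {0, 1, 2, 3}
read q: {0, 1, 2, 3}
read p: {0, 1, 2, 3}
read q: {0, 1, 2, 3}
read p: {0, 1, 2, 3}
Final reachable set {0, 1, 2, 3} has 4 states.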